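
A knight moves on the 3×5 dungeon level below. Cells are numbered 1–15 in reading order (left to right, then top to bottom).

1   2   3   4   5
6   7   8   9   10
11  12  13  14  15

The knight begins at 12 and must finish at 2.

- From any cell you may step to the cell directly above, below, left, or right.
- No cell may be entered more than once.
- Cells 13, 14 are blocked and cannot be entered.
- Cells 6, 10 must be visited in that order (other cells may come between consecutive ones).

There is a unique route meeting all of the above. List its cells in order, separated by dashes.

The waypoints must appear in the order 6, 10, with no cell reused.
Route from 12: left 1 to 11, up 1 to 6, right 4 to 10, up 1 to 5, left 3 to 2 — 10 moves in all.
Check: order respected (6 at step 2, 10 at step 6).

12 - 11 - 6 - 7 - 8 - 9 - 10 - 5 - 4 - 3 - 2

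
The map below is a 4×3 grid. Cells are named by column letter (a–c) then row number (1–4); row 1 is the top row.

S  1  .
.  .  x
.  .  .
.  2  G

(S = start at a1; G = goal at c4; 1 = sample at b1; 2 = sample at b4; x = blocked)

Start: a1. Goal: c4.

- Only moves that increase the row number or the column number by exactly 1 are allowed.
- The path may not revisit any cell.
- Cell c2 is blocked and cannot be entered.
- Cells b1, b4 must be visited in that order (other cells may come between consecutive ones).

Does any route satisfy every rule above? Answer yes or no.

One route that works: a1 → b1 → b2 → b3 → b4 → c4.

yes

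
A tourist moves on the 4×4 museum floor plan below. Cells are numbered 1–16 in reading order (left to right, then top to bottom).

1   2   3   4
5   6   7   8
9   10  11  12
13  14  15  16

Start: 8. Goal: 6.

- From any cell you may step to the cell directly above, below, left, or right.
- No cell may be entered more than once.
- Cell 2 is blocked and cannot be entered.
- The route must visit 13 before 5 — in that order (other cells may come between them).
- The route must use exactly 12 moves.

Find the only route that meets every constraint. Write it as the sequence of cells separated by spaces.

The waypoints must appear in the order 13, 5, with no cell reused.
Route from 8: up to 4, left to 3, 2× down (reaching 11), right to 12, down to 16, 3× left (reaching 13), 2× up (reaching 5), right to 6 — 12 moves in all.
Check: order respected (13 at step 9, 5 at step 11); 12 moves as required.

8 4 3 7 11 12 16 15 14 13 9 5 6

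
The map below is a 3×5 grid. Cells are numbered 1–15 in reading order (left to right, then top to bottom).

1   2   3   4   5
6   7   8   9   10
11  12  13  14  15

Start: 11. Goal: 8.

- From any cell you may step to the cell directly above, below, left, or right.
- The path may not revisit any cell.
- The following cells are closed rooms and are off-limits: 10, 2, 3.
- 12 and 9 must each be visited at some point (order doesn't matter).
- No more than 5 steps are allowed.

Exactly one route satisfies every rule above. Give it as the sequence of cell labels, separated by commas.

11, 12, 13, 14, 9, 8

The budget equals the shortest possible length, so every move has to be on a shortest route through the required cells.
Route from 11: right 3 to 14, up 1 to 9, left 1 to 8 — 5 moves in all.
Check: all required cells visited; 5 ≤ 5 moves.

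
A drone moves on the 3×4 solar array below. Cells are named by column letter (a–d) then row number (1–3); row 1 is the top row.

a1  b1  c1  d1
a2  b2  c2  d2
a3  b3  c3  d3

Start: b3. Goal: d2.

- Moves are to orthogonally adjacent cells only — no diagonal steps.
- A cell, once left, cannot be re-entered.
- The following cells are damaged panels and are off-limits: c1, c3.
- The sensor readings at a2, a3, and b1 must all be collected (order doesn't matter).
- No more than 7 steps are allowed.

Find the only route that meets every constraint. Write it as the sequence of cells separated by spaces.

The 7-move cap with required stops at a2, a3, b1 leaves no slack for detours.
Route from b3: left 1 to a3, up 2 to a1, right 1 to b1, down 1 to b2, right 2 to d2 — 7 moves in all.
Check: all required cells visited; 7 ≤ 7 moves.

b3 a3 a2 a1 b1 b2 c2 d2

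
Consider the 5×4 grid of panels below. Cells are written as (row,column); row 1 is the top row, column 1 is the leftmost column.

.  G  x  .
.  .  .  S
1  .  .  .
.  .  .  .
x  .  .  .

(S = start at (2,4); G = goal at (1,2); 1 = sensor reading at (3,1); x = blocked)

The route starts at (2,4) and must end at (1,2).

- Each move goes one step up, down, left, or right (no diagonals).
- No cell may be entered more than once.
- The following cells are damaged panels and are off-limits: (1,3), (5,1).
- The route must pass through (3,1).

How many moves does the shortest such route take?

Any route passes through (3,1) somewhere between (2,4) and (1,2). Summing Manhattan distances along the two legs ((2,4) → (3,1) → (1,2)) gives a lower bound of 4 + 3 = 7 moves.
A route of 7 moves achieves this: (2,4) → (3,4) → (3,3) → (3,2) → (3,1) → (2,1) → (1,1) → (1,2).
Since 7 matches the lower bound, it is optimal.

7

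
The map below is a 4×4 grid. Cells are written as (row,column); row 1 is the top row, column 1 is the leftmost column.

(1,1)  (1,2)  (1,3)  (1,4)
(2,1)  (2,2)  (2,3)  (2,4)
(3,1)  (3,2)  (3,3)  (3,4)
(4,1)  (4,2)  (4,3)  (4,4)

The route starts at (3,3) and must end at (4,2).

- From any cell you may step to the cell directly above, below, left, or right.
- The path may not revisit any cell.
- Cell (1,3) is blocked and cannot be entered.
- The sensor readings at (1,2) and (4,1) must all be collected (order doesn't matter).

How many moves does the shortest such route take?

Any route passes through (1,2) and (4,1) in some order between (3,3) and (4,2). Summing Manhattan distances along each leg and taking the cheapest ordering ((3,3) → (1,2) → (4,1) → (4,2)) gives a lower bound of 3 + 4 + 1 = 8 moves.
A route of 8 moves achieves this: (3,3) → (2,3) → (2,2) → (1,2) → (1,1) → (2,1) → (3,1) → (4,1) → (4,2).
Since 8 matches the lower bound, it is optimal.

8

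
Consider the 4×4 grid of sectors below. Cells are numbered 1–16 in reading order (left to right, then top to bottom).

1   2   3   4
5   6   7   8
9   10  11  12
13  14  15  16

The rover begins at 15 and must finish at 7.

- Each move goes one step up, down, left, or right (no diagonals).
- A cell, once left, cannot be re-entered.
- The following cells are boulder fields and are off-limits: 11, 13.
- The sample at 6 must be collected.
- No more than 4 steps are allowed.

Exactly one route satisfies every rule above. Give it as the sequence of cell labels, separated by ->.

Any route must reach 6 and still end at 7 within 4 moves, so the order of the required stops is forced.
Route from 15: left 1 to 14, up 2 to 6, right 1 to 7 — 4 moves in all.
Check: all required cells visited; 4 ≤ 4 moves.

15 -> 14 -> 10 -> 6 -> 7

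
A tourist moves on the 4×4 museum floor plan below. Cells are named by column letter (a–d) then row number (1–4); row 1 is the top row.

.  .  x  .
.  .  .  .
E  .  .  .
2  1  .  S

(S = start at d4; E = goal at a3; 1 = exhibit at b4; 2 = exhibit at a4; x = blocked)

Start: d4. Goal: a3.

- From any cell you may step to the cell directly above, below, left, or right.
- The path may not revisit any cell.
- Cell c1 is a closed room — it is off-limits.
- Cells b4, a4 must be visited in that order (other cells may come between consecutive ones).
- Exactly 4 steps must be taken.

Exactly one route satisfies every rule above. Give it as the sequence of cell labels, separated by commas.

d4, c4, b4, a4, a3

The waypoints must appear in the order b4, a4, with no cell reused.
Route from d4: left 3 to a4, up 1 to a3 — 4 moves in all.
Check: order respected (1 at step 2, 2 at step 3); 4 moves as required.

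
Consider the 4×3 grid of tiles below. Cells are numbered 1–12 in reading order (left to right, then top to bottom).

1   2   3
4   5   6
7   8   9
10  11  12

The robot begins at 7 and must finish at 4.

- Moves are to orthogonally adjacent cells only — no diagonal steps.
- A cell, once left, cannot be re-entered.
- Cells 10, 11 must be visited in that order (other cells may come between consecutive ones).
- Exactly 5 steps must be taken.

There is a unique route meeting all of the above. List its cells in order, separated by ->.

The waypoints must appear in the order 10, 11, with no cell reused.
Route from 7: down 1 to 10, right 1 to 11, up 2 to 5, left 1 to 4 — 5 moves in all.
Check: order respected (10 at step 1, 11 at step 2); 5 moves as required.

7 -> 10 -> 11 -> 8 -> 5 -> 4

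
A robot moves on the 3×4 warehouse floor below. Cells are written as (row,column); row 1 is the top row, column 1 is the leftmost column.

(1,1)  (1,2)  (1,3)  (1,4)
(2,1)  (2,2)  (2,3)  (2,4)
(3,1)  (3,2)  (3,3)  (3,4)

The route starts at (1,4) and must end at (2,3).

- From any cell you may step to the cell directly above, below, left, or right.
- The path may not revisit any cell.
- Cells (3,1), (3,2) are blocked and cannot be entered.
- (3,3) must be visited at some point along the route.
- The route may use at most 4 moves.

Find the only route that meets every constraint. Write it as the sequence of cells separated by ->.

(1,4) -> (2,4) -> (3,4) -> (3,3) -> (2,3)

The 4-move cap with required stops at (3,3) leaves no slack for detours.
Route from (1,4): 2× down (reaching (3,4)), left to (3,3), up to (2,3) — 4 moves in all.
Check: all required cells visited; 4 ≤ 4 moves.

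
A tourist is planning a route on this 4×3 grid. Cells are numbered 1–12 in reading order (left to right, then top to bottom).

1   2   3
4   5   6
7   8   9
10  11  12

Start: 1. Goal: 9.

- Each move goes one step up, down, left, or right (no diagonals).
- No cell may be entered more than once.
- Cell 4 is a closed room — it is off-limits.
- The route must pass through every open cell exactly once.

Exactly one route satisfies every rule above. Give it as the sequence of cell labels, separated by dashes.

1 - 2 - 3 - 6 - 5 - 8 - 7 - 10 - 11 - 12 - 9

Need to visit all 11 open cells exactly once, starting at 1 and ending at 9.
Route from 1: 2× right (reaching 3), down to 6, left to 5, down to 8, left to 7, down to 10, 2× right (reaching 12), up to 9 — 10 moves in all.
Check: all 11 open cells covered.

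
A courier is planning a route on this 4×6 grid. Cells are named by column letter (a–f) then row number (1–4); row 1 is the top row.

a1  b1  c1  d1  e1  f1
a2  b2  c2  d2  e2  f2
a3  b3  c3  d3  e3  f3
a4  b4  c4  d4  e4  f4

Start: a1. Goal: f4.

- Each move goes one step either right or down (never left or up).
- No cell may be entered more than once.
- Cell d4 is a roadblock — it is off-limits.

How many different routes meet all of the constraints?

A right/down-only route from a1 to f4 makes exactly 3 down-moves and 5 right-moves in some order.
With no other constraints that would be C(8,3) = 56 routes.
Subtract routes through each blocked cell (inclusion–exclusion for overlaps): − through d4: 20 → 36.
That gives 36 routes.

36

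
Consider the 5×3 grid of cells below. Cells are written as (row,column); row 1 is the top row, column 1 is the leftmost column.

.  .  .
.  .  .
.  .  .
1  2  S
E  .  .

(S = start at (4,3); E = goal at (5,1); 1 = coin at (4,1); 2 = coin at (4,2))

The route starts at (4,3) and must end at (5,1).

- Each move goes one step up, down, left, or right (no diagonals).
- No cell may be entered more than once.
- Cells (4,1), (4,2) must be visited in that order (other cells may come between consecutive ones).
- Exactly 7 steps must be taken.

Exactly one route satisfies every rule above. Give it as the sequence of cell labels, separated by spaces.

(4,3) (3,3) (3,2) (3,1) (4,1) (4,2) (5,2) (5,1)

The waypoints must appear in the order (4,1), (4,2), with no cell reused.
Route from (4,3): up to (3,3), 2× left (reaching (3,1)), down to (4,1), right to (4,2), down to (5,2), left to (5,1) — 7 moves in all.
Check: order respected (1 at step 4, 2 at step 5); 7 moves as required.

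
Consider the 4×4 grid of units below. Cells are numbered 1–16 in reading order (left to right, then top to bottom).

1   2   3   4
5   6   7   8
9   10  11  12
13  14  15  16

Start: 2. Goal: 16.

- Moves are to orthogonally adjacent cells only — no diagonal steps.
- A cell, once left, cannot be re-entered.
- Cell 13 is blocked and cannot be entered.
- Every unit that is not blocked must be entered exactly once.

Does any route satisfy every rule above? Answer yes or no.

Colour the cells like a checkerboard: each orthogonal step flips colour, so a Hamiltonian route alternates colours. Here there are 8 cells of one colour and 7 of the other, with start on the opposite colour to the goal — the counts and endpoints can't be arranged into an alternating sequence of length 15, so no Hamiltonian route exists.

no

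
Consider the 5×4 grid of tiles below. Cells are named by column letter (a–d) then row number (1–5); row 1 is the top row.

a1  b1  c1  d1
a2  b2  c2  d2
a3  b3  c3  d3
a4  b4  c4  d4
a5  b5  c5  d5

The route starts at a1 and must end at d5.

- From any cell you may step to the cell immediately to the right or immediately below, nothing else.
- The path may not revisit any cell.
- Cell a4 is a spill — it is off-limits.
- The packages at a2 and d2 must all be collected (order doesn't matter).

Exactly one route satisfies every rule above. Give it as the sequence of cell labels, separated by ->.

Moves only go right or down, so the column and row indices never decrease.
Route from a1: down to a2, 3× right (reaching d2), 3× down (reaching d5) — 7 moves in all.
Check: all required cells visited.

a1 -> a2 -> b2 -> c2 -> d2 -> d3 -> d4 -> d5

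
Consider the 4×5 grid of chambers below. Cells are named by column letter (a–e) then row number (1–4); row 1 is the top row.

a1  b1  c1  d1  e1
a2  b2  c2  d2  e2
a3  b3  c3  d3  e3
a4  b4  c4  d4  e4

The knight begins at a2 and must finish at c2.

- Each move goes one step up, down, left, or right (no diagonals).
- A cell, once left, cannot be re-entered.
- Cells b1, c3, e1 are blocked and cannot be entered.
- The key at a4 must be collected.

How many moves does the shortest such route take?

6

Any route passes through a4 somewhere between a2 and c2. Summing Manhattan distances along the two legs (a2 → a4 → c2) gives a lower bound of 2 + 4 = 6 moves.
A route of 6 moves achieves this: a2 → a3 → a4 → b4 → b3 → b2 → c2.
Since 6 matches the lower bound, it is optimal.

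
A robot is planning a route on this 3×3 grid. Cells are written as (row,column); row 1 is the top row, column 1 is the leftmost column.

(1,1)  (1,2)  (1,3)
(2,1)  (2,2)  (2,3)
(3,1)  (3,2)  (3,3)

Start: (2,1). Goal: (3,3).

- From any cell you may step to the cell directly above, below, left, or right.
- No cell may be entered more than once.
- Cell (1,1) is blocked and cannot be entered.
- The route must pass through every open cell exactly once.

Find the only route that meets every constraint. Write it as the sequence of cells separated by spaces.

(2,1) (3,1) (3,2) (2,2) (1,2) (1,3) (2,3) (3,3)

Need to visit all 8 open cells exactly once, starting at (2,1) and ending at (3,3).
Route from (2,1): down 1 to (3,1), right 1 to (3,2), up 2 to (1,2), right 1 to (1,3), down 2 to (3,3) — 7 moves in all.
Check: all 8 open cells covered.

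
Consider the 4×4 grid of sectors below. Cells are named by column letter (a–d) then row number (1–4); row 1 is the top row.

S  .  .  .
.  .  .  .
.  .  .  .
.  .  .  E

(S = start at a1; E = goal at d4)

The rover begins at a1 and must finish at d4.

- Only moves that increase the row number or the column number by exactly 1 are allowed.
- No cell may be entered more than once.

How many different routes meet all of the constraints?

20

A right/down-only route from a1 to d4 makes exactly 3 down-moves and 3 right-moves in some order.
With no other constraints that would be C(6,3) = 20 routes.
That gives 20 routes.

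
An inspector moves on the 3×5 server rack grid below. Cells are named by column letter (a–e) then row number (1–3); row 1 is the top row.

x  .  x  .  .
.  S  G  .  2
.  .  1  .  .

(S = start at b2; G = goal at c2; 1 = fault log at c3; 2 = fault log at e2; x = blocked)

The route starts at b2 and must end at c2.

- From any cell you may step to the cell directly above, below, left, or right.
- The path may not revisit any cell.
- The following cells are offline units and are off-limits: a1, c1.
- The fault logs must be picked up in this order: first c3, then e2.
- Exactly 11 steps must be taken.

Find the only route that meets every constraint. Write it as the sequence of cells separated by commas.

b2, a2, a3, b3, c3, d3, e3, e2, e1, d1, d2, c2

The waypoints must appear in the order c3, e2, with no cell reused.
Route from b2: left to a2, down to a3, 4× right (reaching e3), 2× up (reaching e1), left to d1, down to d2, left to c2 — 11 moves in all.
Check: order respected (1 at step 4, 2 at step 7); 11 moves as required.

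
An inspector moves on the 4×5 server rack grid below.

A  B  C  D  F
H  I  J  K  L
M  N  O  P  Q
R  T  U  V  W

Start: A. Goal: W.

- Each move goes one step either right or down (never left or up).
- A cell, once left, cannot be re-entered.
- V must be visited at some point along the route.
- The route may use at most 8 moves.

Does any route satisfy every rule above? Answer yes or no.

One route that works: A → H → M → R → T → U → V → W.

yes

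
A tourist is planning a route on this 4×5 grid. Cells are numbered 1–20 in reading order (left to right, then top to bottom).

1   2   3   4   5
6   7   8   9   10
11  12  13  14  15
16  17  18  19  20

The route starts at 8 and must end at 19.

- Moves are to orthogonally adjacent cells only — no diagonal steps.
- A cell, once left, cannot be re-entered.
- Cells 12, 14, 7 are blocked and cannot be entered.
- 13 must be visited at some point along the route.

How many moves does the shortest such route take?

3

Any route passes through 13 somewhere between 8 and 19. Summing Manhattan distances along the two legs (8 → 13 → 19) gives a lower bound of 1 + 2 = 3 moves.
A route of 3 moves achieves this: 8 → 13 → 18 → 19.
Since 3 matches the lower bound, it is optimal.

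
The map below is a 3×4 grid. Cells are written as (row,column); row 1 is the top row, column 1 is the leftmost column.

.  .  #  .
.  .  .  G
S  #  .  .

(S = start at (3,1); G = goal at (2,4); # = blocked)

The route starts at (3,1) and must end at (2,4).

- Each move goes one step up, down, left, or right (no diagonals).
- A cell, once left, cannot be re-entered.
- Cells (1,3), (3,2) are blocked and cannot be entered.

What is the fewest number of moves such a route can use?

The Manhattan distance from (3,1) to (2,4) is |3−2| + |1−4| = 4, so at least 4 moves are needed.
A route of 4 moves achieves this: (3,1) → (2,1) → (2,2) → (2,3) → (2,4).
Since 4 matches the lower bound, it is optimal.

4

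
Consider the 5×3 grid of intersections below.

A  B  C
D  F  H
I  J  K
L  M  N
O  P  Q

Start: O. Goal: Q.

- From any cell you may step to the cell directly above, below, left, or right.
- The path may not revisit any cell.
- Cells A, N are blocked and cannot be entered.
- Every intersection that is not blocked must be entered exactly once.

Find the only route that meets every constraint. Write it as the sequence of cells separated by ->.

O -> L -> I -> D -> F -> B -> C -> H -> K -> J -> M -> P -> Q

Need to visit all 13 open cells exactly once, starting at O and ending at Q.
Route from O: up 3 to D, right 1 to F, up 1 to B, right 1 to C, down 2 to K, left 1 to J, down 2 to P, right 1 to Q — 12 moves in all.
Check: all 13 open cells covered.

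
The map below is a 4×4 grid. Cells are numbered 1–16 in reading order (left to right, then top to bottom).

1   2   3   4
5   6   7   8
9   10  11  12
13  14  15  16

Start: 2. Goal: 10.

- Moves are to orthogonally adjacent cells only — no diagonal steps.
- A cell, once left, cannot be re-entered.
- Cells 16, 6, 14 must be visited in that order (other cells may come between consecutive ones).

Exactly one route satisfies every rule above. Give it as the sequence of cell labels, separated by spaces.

The waypoints must appear in the order 16, 6, 14, with no cell reused.
Route from 2: right 2 to 4, down 3 to 16, left 1 to 15, up 2 to 7, left 2 to 5, down 2 to 13, right 1 to 14, up 1 to 10 — 14 moves in all.
Check: order respected (16 at step 5, 6 at step 9, 14 at step 13).

2 3 4 8 12 16 15 11 7 6 5 9 13 14 10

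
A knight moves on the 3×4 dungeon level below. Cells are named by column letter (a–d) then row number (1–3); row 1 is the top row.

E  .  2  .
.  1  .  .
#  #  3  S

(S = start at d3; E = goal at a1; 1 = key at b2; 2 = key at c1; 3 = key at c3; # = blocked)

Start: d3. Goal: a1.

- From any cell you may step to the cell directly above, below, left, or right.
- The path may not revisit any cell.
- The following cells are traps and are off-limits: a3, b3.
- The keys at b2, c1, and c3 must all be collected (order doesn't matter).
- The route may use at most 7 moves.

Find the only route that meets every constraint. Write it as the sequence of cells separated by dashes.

d3 - c3 - c2 - c1 - b1 - b2 - a2 - a1

The budget equals the shortest possible length, so every move has to be on a shortest route through the required cells.
Route from d3: left to c3, 2× up (reaching c1), left to b1, down to b2, left to a2, up to a1 — 7 moves in all.
Check: all required cells visited; 7 ≤ 7 moves.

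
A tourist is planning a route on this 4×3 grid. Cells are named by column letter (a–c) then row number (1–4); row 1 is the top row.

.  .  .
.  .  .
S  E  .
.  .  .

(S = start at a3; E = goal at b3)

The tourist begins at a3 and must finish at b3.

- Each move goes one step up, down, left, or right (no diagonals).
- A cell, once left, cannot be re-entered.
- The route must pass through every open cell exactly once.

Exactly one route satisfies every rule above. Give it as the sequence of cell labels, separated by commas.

a3, a4, b4, c4, c3, c2, c1, b1, a1, a2, b2, b3

Need to visit all 12 open cells exactly once, starting at a3 and ending at b3.
Route from a3: down to a4, 2× right (reaching c4), 3× up (reaching c1), 2× left (reaching a1), down to a2, right to b2, down to b3 — 11 moves in all.
Check: all 12 open cells covered.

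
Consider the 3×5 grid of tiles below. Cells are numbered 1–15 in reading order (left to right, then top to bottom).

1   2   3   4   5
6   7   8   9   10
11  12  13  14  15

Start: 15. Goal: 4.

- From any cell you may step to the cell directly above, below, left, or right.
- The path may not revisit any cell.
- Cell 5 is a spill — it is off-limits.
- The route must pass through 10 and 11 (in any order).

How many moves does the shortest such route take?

Any route passes through 10 and 11 in some order between 15 and 4. Summing Manhattan distances along each leg and taking the cheapest ordering (15 → 11 → 10 → 4) gives a lower bound of 4 + 5 + 2 = 11 moves.
A route of 11 moves achieves this: 15 → 10 → 9 → 14 → 13 → 12 → 11 → 6 → 1 → 2 → 3 → 4.
Since 11 matches the lower bound, it is optimal.

11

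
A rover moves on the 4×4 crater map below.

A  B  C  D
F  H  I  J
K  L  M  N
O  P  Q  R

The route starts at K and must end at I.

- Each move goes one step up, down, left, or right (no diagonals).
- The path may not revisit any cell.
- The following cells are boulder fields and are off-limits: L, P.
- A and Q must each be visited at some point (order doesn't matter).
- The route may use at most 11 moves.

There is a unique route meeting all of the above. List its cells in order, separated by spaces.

K F A B C D J N R Q M I

The 11-move cap with required stops at A, Q leaves no slack for detours.
Route from K: up 2 to A, right 3 to D, down 3 to R, left 1 to Q, up 2 to I — 11 moves in all.
Check: all required cells visited; 11 ≤ 11 moves.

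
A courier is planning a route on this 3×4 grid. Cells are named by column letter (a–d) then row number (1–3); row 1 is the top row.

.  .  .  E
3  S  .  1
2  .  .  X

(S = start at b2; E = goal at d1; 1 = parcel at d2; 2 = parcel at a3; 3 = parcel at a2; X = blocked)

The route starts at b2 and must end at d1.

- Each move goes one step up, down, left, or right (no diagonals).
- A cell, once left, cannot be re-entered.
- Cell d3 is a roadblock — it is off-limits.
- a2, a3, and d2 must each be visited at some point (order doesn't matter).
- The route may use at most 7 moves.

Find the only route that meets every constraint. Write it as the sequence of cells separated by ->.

b2 -> a2 -> a3 -> b3 -> c3 -> c2 -> d2 -> d1

Any route must reach a2, a3, and d2 and still end at d1 within 7 moves, so the order of the required stops is forced.
Route from b2: left to a2, down to a3, 2× right (reaching c3), up to c2, right to d2, up to d1 — 7 moves in all.
Check: all required cells visited; 7 ≤ 7 moves.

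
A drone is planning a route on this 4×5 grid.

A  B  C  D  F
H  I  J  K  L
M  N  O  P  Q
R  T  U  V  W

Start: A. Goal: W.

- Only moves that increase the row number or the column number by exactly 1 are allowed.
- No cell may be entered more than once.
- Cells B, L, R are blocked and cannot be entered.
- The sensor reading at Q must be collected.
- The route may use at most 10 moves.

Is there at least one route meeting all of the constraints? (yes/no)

One route that works: A → H → M → N → O → P → Q → W.

yes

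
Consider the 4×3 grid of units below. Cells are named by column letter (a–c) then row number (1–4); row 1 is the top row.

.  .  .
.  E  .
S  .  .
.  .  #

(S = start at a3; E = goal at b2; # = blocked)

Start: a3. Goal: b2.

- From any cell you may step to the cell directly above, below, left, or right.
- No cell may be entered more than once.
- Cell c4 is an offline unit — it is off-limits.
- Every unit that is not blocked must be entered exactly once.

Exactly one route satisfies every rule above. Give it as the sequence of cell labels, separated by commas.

Need to visit all 11 open cells exactly once, starting at a3 and ending at b2.
Cell b4 has only two open neighbours (b3 and a4), so the path must pass straight through it: one of those is the cell it's entered from and the other is where it exits.
Route from a3: down 1 to a4, right 1 to b4, up 1 to b3, right 1 to c3, up 2 to c1, left 2 to a1, down 1 to a2, right 1 to b2 — 10 moves in all.
Check: all 11 open cells covered.

a3, a4, b4, b3, c3, c2, c1, b1, a1, a2, b2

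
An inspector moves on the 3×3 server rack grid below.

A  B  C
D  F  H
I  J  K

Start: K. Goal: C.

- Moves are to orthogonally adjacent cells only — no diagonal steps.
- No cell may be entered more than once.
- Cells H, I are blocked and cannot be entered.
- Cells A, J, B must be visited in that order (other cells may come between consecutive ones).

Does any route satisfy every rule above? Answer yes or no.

Ignoring the required order, 1 revisit-free route from K to C passes through all of A, J, and B; the waypoint orders that occur are J → A → B (1) — never A → J → B.

no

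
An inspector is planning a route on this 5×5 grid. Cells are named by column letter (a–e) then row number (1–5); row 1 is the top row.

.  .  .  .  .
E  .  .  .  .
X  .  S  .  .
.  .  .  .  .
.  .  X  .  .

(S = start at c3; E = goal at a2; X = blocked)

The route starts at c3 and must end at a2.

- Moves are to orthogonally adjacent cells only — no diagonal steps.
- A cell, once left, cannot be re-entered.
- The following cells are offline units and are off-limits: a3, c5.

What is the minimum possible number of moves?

3

The Manhattan distance from c3 to a2 is |3−2| + |3−1| = 3, so at least 3 moves are needed.
A route of 3 moves achieves this: c3 → c2 → b2 → a2.
Since 3 matches the lower bound, it is optimal.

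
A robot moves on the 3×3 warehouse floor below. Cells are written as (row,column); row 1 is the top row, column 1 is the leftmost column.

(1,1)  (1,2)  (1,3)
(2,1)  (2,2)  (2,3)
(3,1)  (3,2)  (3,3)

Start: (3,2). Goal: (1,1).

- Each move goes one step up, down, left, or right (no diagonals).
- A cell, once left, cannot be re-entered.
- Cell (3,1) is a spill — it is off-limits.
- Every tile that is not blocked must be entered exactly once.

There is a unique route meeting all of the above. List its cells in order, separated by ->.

(3,2) -> (3,3) -> (2,3) -> (1,3) -> (1,2) -> (2,2) -> (2,1) -> (1,1)

Need to visit all 8 open cells exactly once, starting at (3,2) and ending at (1,1).
Cell (2,1) has only two open neighbours ((1,1) and (2,2)), so the path must pass straight through it: one of those is the cell it's entered from and the other is where it exits.
Route from (3,2): right to (3,3), 2× up (reaching (1,3)), left to (1,2), down to (2,2), left to (2,1), up to (1,1) — 7 moves in all.
Check: all 8 open cells covered.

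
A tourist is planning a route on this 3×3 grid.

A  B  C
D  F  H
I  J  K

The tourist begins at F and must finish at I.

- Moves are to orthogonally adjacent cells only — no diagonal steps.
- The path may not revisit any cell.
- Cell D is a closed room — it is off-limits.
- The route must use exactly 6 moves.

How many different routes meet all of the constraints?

1

Need simple routes of exactly 6 moves from F to I (Manhattan distance 2, so 2 moves are spent on a detour and 2 undoing it).
Enumerating: F B C H K J I.
That gives 1 route.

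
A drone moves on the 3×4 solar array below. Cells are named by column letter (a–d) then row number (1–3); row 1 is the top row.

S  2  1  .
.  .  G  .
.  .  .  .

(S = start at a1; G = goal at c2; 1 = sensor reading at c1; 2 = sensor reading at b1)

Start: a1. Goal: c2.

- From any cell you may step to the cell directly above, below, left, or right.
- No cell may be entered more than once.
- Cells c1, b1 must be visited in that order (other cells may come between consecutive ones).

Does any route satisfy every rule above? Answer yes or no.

yes

One route that works: a1 → a2 → a3 → b3 → c3 → d3 → d2 → d1 → c1 → b1 → b2 → c2.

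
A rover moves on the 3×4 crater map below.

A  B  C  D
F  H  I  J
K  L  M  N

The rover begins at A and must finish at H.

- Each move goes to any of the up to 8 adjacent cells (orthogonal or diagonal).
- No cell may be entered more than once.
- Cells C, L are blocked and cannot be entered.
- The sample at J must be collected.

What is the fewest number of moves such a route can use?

5

Any route passes through J somewhere between A and H. Summing Chebyshev distances along the two legs (A → J → H) gives a lower bound of 3 + 2 = 5 moves.
A route of 5 moves achieves this: A → B → I → J → M → H.
Since 5 matches the lower bound, it is optimal.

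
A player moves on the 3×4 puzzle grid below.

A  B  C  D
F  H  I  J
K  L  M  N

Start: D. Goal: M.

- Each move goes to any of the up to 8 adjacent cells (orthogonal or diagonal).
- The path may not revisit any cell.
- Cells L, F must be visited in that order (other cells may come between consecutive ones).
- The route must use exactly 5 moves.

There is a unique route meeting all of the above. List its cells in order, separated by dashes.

The waypoints must appear in the order L, F, with no cell reused.
Route from D: 2× down-left (reaching L), up-left to F, right to H, down-right to M — 5 moves in all.
Check: order respected (L at step 2, F at step 3); 5 moves as required.

D - I - L - F - H - M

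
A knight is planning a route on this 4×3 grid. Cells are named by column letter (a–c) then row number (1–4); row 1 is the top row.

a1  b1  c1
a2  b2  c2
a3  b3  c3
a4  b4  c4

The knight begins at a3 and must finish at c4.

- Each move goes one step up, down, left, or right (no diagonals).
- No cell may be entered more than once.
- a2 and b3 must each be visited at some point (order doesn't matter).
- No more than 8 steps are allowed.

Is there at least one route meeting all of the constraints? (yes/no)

One route that works: a3 → a2 → b2 → b3 → b4 → c4.

yes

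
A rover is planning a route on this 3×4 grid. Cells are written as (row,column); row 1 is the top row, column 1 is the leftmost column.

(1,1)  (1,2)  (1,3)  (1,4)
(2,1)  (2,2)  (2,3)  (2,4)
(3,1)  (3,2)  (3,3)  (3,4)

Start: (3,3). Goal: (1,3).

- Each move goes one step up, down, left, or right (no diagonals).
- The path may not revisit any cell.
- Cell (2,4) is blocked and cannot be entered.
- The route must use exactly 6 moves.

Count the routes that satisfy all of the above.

Need simple routes of exactly 6 moves from (3,3) to (1,3) (Manhattan distance 2, so 2 moves are spent on a detour and 2 undoing it).
Enumerating: (3,3) (2,3) (2,2) (2,1) (1,1) (1,2) (1,3) | (3,3) (3,2) (2,2) (2,1) (1,1) (1,2) (1,3) | (3,3) (3,2) (3,1) (2,1) (1,1) (1,2) (1,3) | (3,3) (3,2) (3,1) (2,1) (2,2) (1,2) (1,3) | (3,3) (3,2) (3,1) (2,1) (2,2) (2,3) (1,3).
That gives 5 routes.

5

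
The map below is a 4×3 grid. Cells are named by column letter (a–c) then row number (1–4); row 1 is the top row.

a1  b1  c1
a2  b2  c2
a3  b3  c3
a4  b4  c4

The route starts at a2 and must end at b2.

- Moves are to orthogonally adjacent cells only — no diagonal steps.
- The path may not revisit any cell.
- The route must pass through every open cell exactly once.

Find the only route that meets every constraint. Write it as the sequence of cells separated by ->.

a2 -> a1 -> b1 -> c1 -> c2 -> c3 -> c4 -> b4 -> a4 -> a3 -> b3 -> b2

Need to visit all 12 open cells exactly once, starting at a2 and ending at b2.
Cell c1 has only two open neighbours (c2 and b1), so the path must pass straight through it: one of those is the cell it's entered from and the other is where it exits.
Route from a2: up to a1, 2× right (reaching c1), 3× down (reaching c4), 2× left (reaching a4), up to a3, right to b3, up to b2 — 11 moves in all.
Check: all 12 open cells covered.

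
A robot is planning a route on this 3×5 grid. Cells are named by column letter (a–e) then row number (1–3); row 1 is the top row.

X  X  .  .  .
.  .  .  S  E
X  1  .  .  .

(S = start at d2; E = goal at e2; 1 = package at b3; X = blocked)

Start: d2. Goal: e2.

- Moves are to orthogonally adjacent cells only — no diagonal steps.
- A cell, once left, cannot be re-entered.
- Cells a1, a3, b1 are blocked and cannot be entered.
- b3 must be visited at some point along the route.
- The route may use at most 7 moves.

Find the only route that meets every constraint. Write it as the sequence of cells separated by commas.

d2, c2, b2, b3, c3, d3, e3, e2

The 7-move cap with required stops at b3 leaves no slack for detours.
Route from d2: left 2 to b2, down 1 to b3, right 3 to e3, up 1 to e2 — 7 moves in all.
Check: all required cells visited; 7 ≤ 7 moves.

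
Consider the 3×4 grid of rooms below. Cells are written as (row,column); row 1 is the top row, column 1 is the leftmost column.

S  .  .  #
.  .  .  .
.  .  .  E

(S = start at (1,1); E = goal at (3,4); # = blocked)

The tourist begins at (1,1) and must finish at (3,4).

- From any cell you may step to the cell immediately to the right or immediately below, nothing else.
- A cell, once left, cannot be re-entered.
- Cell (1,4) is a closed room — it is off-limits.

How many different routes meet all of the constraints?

9

A right/down-only route from (1,1) to (3,4) makes exactly 2 down-moves and 3 right-moves in some order.
With no other constraints that would be C(5,2) = 10 routes.
Subtract routes through each blocked cell (inclusion–exclusion for overlaps): − through (1,4): 1 → 9.
That gives 9 routes.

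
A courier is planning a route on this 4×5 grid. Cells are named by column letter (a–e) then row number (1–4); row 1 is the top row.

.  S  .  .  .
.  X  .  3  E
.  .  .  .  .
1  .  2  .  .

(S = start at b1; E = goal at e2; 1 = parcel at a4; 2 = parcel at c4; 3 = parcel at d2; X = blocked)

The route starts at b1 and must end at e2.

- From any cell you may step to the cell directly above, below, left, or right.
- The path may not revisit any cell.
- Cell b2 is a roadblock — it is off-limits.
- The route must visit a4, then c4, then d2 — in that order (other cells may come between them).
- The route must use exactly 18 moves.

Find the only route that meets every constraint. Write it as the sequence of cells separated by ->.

The waypoints must appear in the order a4, c4, d2, with no cell reused.
Route from b1: left 1 to a1, down 3 to a4, right 1 to b4, up 1 to b3, right 1 to c3, down 1 to c4, right 2 to e4, up 1 to e3, left 1 to d3, up 1 to d2, left 1 to c2, up 1 to c1, right 2 to e1, down 1 to e2 — 18 moves in all.
Check: order respected (1 at step 4, 2 at step 8, 3 at step 13); 18 moves as required.

b1 -> a1 -> a2 -> a3 -> a4 -> b4 -> b3 -> c3 -> c4 -> d4 -> e4 -> e3 -> d3 -> d2 -> c2 -> c1 -> d1 -> e1 -> e2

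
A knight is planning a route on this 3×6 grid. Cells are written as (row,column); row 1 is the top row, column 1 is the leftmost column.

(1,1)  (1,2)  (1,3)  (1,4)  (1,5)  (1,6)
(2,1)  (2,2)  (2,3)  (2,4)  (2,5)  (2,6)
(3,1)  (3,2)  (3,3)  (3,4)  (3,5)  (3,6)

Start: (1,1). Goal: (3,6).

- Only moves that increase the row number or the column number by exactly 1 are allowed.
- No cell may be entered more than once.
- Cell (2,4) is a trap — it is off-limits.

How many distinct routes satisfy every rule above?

A right/down-only route from (1,1) to (3,6) makes exactly 2 down-moves and 5 right-moves in some order.
With no other constraints that would be C(7,2) = 21 routes.
Subtract routes through each blocked cell (inclusion–exclusion for overlaps): − through (2,4): 12 → 9.
That gives 9 routes.

9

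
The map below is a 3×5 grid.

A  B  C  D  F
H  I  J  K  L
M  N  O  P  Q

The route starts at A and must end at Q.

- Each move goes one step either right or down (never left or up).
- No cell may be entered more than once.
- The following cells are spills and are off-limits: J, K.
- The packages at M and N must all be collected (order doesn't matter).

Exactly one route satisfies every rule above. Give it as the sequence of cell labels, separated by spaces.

Moves only go right or down, so the column and row indices never decrease.
Route from A: 2× down (reaching M), 4× right (reaching Q) — 6 moves in all.
Check: all required cells visited.

A H M N O P Q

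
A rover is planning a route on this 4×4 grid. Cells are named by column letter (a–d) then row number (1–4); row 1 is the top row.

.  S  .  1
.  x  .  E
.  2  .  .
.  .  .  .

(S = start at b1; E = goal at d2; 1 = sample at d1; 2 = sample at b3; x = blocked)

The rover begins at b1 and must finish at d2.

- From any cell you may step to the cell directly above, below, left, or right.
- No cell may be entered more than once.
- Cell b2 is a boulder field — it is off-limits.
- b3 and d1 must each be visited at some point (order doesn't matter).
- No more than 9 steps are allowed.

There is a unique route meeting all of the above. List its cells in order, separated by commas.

Any route must reach b3 and d1 and still end at d2 within 9 moves, so the order of the required stops is forced.
Route from b1: left to a1, 2× down (reaching a3), 2× right (reaching c3), 2× up (reaching c1), right to d1, down to d2 — 9 moves in all.
Check: all required cells visited; 9 ≤ 9 moves.

b1, a1, a2, a3, b3, c3, c2, c1, d1, d2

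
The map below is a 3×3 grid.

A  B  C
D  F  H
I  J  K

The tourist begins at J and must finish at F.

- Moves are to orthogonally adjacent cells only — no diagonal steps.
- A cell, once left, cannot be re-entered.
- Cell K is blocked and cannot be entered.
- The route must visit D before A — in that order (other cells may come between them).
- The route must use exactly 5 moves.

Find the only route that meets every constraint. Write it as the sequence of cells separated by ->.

J -> I -> D -> A -> B -> F

The waypoints must appear in the order D, A, with no cell reused.
Route from J: left to I, 2× up (reaching A), right to B, down to F — 5 moves in all.
Check: order respected (D at step 2, A at step 3); 5 moves as required.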